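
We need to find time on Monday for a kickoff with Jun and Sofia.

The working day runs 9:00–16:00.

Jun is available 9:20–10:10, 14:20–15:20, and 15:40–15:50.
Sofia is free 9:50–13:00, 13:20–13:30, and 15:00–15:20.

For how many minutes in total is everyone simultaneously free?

40 minutes

Jun ∩ Sofia: 09:50–10:10, 15:00–15:20.
Total common minutes: 20 + 20 = 40.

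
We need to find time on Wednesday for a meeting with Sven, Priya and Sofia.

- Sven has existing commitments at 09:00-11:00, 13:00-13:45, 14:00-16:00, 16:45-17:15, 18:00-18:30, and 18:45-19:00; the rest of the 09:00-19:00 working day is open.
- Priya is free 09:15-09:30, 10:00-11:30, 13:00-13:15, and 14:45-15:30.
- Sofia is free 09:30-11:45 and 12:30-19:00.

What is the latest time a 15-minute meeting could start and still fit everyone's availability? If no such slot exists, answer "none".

11:15

Sven free within 09:00–19:00: 11:00–13:00, 13:45–14:00, 16:00–16:45, 17:15–18:00, 18:30–18:45.
Sven ∩ Priya: 11:00–11:30.
Sven ∩ Priya ∩ Sofia: 11:00–11:30.
Windows ≥ 15 min: 11:00–11:30.
Latest start in the last window 11:00–11:30 is 11:30 − 15 min = 11:15.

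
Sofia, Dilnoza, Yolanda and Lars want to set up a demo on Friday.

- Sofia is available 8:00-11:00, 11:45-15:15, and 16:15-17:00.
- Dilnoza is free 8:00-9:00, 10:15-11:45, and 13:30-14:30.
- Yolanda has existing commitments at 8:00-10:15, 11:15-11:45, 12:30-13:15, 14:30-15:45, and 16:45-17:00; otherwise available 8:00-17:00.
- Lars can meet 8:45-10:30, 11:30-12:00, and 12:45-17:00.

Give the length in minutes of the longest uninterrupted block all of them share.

60 minutes

Yolanda free within 08:00–17:00: 10:15–11:15, 11:45–12:30, 13:15–14:30, 15:45–16:45.
Sofia ∩ Dilnoza: 08:00–09:00, 10:15–11:00, 13:30–14:30.
Sofia ∩ Dilnoza ∩ Yolanda: 10:15–11:00, 13:30–14:30.
Sofia ∩ Dilnoza ∩ Yolanda ∩ Lars: 10:15–10:30, 13:30–14:30.
Common window lengths: 15, 60 min; longest is 60.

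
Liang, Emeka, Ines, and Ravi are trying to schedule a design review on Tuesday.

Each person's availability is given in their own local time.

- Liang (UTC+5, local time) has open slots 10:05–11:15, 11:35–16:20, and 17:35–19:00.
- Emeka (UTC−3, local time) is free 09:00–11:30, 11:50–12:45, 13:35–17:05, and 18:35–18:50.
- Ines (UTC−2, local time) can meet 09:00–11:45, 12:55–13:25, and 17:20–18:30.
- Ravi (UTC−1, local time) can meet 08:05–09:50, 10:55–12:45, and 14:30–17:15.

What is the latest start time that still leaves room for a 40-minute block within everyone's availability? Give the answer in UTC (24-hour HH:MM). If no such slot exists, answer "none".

Liang → UTC: 05:05–06:15, 06:35–11:20, 12:35–14:00.
Emeka → UTC: 12:00–14:30, 14:50–15:45, 16:35–20:05, 21:35–21:50.
Ines → UTC: 11:00–13:45, 14:55–15:25, 19:20–20:30.
Ravi → UTC: 09:05–10:50, 11:55–13:45, 15:30–18:15.
Liang ∩ Emeka: 12:35–14:00.
Liang ∩ Emeka ∩ Ines: 12:35–13:45.
Liang ∩ Emeka ∩ Ines ∩ Ravi: 12:35–13:45.
Windows ≥ 40 min: 12:35–13:45.
Latest start in the last window 12:35–13:45 is 13:45 − 40 min = 13:05.

13:05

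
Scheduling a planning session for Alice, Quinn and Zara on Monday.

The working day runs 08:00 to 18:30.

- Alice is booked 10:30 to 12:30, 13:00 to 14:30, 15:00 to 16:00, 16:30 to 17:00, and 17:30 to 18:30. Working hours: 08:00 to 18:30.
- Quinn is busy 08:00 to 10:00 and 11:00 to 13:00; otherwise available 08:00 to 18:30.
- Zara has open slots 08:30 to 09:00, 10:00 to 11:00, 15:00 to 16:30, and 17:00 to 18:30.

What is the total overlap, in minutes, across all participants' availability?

Alice free within 08:00–18:30: 08:00–10:30, 12:30–13:00, 14:30–15:00, 16:00–16:30, 17:00–17:30.
Quinn free within 08:00–18:30: 10:00–11:00, 13:00–18:30.
Alice ∩ Quinn: 10:00–10:30, 14:30–15:00, 16:00–16:30, 17:00–17:30.
Alice ∩ Quinn ∩ Zara: 10:00–10:30, 16:00–16:30, 17:00–17:30.
Total common minutes: 30 + 30 + 30 = 90.

90 minutes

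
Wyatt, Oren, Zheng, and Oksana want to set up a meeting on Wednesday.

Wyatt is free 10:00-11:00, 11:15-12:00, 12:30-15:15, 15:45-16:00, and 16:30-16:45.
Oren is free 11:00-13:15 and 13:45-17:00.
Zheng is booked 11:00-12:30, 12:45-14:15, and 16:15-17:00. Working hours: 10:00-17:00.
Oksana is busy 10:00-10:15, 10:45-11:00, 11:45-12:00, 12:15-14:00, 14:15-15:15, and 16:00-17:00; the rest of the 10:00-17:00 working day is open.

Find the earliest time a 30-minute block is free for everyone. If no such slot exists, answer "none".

Zheng free within 10:00–17:00: 10:00–11:00, 12:30–12:45, 14:15–16:15.
Oksana free within 10:00–17:00: 10:15–10:45, 11:00–11:45, 12:00–12:15, 14:00–14:15, 15:15–16:00.
Wyatt ∩ Oren: 11:15–12:00, 12:30–13:15, 13:45–15:15, 15:45–16:00, 16:30–16:45.
Wyatt ∩ Oren ∩ Zheng: 12:30–12:45, 14:15–15:15, 15:45–16:00.
Wyatt ∩ Oren ∩ Zheng ∩ Oksana: 15:45–16:00.
Windows ≥ 30 min: (none).

none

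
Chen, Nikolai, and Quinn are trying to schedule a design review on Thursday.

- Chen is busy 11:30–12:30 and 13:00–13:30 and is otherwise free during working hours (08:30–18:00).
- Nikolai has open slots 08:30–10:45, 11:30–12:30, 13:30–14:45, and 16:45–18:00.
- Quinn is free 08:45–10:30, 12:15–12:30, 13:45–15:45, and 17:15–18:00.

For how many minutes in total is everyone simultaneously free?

210 minutes

Chen free within 08:30–18:00: 08:30–11:30, 12:30–13:00, 13:30–18:00.
Chen ∩ Nikolai: 08:30–10:45, 13:30–14:45, 16:45–18:00.
Chen ∩ Nikolai ∩ Quinn: 08:45–10:30, 13:45–14:45, 17:15–18:00.
Total common minutes: 105 + 60 + 45 = 210.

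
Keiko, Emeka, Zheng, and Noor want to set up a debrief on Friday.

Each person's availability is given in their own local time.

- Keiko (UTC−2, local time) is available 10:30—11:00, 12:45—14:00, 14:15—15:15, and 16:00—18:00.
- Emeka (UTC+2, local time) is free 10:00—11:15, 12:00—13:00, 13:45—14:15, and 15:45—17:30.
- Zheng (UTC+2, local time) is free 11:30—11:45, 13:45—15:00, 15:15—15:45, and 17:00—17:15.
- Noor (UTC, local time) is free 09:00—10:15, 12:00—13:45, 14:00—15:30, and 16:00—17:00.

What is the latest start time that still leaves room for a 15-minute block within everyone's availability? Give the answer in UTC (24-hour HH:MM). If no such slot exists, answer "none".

Keiko → UTC: 12:30–13:00, 14:45–16:00, 16:15–17:15, 18:00–20:00.
Emeka → UTC: 08:00–09:15, 10:00–11:00, 11:45–12:15, 13:45–15:30.
Zheng → UTC: 09:30–09:45, 11:45–13:00, 13:15–13:45, 15:00–15:15.
Noor → UTC: 09:00–10:15, 12:00–13:45, 14:00–15:30, 16:00–17:00.
Keiko ∩ Emeka: 14:45–15:30.
Keiko ∩ Emeka ∩ Zheng: 15:00–15:15.
Keiko ∩ Emeka ∩ Zheng ∩ Noor: 15:00–15:15.
Windows ≥ 15 min: 15:00–15:15.
Latest start in the last window 15:00–15:15 is 15:15 − 15 min = 15:00.

15:00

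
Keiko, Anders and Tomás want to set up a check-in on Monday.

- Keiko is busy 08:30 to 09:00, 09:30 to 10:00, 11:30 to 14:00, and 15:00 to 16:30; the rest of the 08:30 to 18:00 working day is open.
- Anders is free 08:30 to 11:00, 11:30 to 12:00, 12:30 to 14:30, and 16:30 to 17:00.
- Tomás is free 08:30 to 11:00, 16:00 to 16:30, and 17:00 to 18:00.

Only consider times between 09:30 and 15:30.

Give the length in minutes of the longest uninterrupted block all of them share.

60 minutes

Keiko free within 08:30–18:00: 09:00–09:30, 10:00–11:30, 14:00–15:00, 16:30–18:00.
Keiko ∩ Anders: 09:00–09:30, 10:00–11:00, 14:00–14:30, 16:30–17:00.
Keiko ∩ Anders ∩ Tomás: 09:00–09:30, 10:00–11:00.
Restricted to 09:30–15:30: 10:00–11:00.
Single common window of 60 minutes.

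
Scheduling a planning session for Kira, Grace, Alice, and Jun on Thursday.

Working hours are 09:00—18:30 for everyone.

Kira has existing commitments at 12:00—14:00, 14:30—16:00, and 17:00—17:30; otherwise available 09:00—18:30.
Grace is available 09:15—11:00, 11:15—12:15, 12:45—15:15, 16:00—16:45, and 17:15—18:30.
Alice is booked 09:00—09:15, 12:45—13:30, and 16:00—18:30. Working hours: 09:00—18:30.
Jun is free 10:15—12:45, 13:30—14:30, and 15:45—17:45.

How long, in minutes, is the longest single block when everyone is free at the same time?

45 minutes

Kira free within 09:00–18:30: 09:00–12:00, 14:00–14:30, 16:00–17:00, 17:30–18:30.
Alice free within 09:00–18:30: 09:15–12:45, 13:30–16:00.
Kira ∩ Grace: 09:15–11:00, 11:15–12:00, 14:00–14:30, 16:00–16:45, 17:30–18:30.
Kira ∩ Grace ∩ Alice: 09:15–11:00, 11:15–12:00, 14:00–14:30.
Kira ∩ Grace ∩ Alice ∩ Jun: 10:15–11:00, 11:15–12:00, 14:00–14:30.
Common window lengths: 45, 45, 30 min; longest is 45.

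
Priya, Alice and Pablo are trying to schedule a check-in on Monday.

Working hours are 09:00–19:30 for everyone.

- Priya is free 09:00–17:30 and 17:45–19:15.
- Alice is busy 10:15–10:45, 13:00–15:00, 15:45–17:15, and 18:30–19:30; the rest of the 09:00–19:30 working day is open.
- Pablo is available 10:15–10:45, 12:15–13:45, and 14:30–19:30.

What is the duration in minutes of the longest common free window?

45 minutes

Alice free within 09:00–19:30: 09:00–10:15, 10:45–13:00, 15:00–15:45, 17:15–18:30.
Priya ∩ Alice: 09:00–10:15, 10:45–13:00, 15:00–15:45, 17:15–17:30, 17:45–18:30.
Priya ∩ Alice ∩ Pablo: 12:15–13:00, 15:00–15:45, 17:15–17:30, 17:45–18:30.
Common window lengths: 45, 45, 15, 45 min; longest is 45.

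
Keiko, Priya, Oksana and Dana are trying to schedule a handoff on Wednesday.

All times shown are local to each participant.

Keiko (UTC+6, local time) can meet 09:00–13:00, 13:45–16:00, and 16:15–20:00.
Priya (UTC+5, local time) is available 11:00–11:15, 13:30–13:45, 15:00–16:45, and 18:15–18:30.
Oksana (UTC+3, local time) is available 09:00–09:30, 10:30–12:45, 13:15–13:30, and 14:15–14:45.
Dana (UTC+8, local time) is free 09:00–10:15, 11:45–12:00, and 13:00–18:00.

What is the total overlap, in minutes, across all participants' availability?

Keiko → UTC: 03:00–07:00, 07:45–10:00, 10:15–14:00.
Priya → UTC: 06:00–06:15, 08:30–08:45, 10:00–11:45, 13:15–13:30.
Oksana → UTC: 06:00–06:30, 07:30–09:45, 10:15–10:30, 11:15–11:45.
Dana → UTC: 01:00–02:15, 03:45–04:00, 05:00–10:00.
Keiko ∩ Priya: 06:00–06:15, 08:30–08:45, 10:15–11:45, 13:15–13:30.
Keiko ∩ Priya ∩ Oksana: 06:00–06:15, 08:30–08:45, 10:15–10:30, 11:15–11:45.
Keiko ∩ Priya ∩ Oksana ∩ Dana: 06:00–06:15, 08:30–08:45.
Total common minutes: 15 + 15 = 30.

30 minutes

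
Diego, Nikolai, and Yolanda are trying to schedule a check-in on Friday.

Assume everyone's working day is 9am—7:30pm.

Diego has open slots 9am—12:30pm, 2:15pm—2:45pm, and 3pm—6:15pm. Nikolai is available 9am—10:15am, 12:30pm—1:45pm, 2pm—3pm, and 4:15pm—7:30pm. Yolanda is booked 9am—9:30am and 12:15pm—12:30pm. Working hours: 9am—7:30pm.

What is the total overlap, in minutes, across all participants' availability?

Yolanda free within 09:00–19:30: 09:30–12:15, 12:30–19:30.
Diego ∩ Nikolai: 09:00–10:15, 14:15–14:45, 16:15–18:15.
Diego ∩ Nikolai ∩ Yolanda: 09:30–10:15, 14:15–14:45, 16:15–18:15.
Total common minutes: 45 + 30 + 120 = 195.

195 minutes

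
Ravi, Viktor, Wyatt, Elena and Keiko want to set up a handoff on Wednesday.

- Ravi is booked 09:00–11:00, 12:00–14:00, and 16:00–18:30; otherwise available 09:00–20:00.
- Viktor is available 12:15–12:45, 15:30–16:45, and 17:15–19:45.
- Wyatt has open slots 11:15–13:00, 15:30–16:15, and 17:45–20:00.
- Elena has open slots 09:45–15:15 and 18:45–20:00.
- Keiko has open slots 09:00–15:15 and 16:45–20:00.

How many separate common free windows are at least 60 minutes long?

1

Ravi free within 09:00–20:00: 11:00–12:00, 14:00–16:00, 18:30–20:00.
Ravi ∩ Viktor: 15:30–16:00, 18:30–19:45.
Ravi ∩ Viktor ∩ Wyatt: 15:30–16:00, 18:30–19:45.
Ravi ∩ Viktor ∩ Wyatt ∩ Elena: 18:45–19:45.
Ravi ∩ Viktor ∩ Wyatt ∩ Elena ∩ Keiko: 18:45–19:45.
Windows ≥ 60 min: 18:45–19:45.
That's 1 window.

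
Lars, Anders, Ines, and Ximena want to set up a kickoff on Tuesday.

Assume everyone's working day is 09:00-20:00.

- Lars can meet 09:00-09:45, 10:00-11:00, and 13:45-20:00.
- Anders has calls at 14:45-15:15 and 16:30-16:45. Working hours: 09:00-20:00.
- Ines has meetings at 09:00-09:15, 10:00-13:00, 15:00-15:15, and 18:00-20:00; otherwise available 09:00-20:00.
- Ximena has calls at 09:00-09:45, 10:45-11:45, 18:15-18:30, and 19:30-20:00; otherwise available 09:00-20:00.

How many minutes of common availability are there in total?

210 minutes

Anders free within 09:00–20:00: 09:00–14:45, 15:15–16:30, 16:45–20:00.
Ines free within 09:00–20:00: 09:15–10:00, 13:00–15:00, 15:15–18:00.
Ximena free within 09:00–20:00: 09:45–10:45, 11:45–18:15, 18:30–19:30.
Lars ∩ Anders: 09:00–09:45, 10:00–11:00, 13:45–14:45, 15:15–16:30, 16:45–20:00.
Lars ∩ Anders ∩ Ines: 09:15–09:45, 13:45–14:45, 15:15–16:30, 16:45–18:00.
Lars ∩ Anders ∩ Ines ∩ Ximena: 13:45–14:45, 15:15–16:30, 16:45–18:00.
Total common minutes: 60 + 75 + 75 = 210.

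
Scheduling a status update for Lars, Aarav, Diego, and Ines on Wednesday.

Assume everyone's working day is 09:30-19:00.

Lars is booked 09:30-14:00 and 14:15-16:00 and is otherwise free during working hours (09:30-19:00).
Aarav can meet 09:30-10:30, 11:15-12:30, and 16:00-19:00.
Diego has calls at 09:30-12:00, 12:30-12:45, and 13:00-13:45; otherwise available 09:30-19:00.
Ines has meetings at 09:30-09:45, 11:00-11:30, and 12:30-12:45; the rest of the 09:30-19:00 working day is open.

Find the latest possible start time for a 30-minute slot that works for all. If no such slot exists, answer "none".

18:30

Lars free within 09:30–19:00: 14:00–14:15, 16:00–19:00.
Diego free within 09:30–19:00: 12:00–12:30, 12:45–13:00, 13:45–19:00.
Ines free within 09:30–19:00: 09:45–11:00, 11:30–12:30, 12:45–19:00.
Lars ∩ Aarav: 16:00–19:00.
Lars ∩ Aarav ∩ Diego: 16:00–19:00.
Lars ∩ Aarav ∩ Diego ∩ Ines: 16:00–19:00.
Windows ≥ 30 min: 16:00–19:00.
Latest start in the last window 16:00–19:00 is 19:00 − 30 min = 18:30.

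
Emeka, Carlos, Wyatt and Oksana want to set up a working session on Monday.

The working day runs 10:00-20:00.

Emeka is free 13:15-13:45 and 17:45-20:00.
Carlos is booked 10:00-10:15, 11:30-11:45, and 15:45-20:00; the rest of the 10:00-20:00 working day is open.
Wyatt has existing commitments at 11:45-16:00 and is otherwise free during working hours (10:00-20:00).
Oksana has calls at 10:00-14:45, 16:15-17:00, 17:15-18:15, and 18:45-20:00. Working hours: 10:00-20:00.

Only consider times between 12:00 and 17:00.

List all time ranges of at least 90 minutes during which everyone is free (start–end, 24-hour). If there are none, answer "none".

none

Carlos free within 10:00–20:00: 10:15–11:30, 11:45–15:45.
Wyatt free within 10:00–20:00: 10:00–11:45, 16:00–20:00.
Oksana free within 10:00–20:00: 14:45–16:15, 17:00–17:15, 18:15–18:45.
Emeka ∩ Carlos: 13:15–13:45.
Emeka ∩ Carlos ∩ Wyatt: (none).
Emeka ∩ Carlos ∩ Wyatt ∩ Oksana: (none).
Restricted to 12:00–17:00: (none).
Windows ≥ 90 min: (none).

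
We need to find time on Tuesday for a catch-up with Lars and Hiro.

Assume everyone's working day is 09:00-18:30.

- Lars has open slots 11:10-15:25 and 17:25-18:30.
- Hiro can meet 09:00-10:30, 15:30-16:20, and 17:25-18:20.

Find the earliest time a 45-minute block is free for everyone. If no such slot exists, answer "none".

17:25

Lars ∩ Hiro: 17:25–18:20.
Windows ≥ 45 min: 17:25–18:20.
Earliest such window starts at 17:25.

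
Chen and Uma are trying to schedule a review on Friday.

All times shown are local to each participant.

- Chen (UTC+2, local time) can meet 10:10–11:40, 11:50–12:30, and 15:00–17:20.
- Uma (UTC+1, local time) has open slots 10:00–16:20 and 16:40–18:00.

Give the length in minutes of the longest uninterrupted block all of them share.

140 minutes

Chen → UTC: 08:10–09:40, 09:50–10:30, 13:00–15:20.
Uma → UTC: 09:00–15:20, 15:40–17:00.
Chen ∩ Uma: 09:00–09:40, 09:50–10:30, 13:00–15:20.
Common window lengths: 40, 40, 140 min; longest is 140.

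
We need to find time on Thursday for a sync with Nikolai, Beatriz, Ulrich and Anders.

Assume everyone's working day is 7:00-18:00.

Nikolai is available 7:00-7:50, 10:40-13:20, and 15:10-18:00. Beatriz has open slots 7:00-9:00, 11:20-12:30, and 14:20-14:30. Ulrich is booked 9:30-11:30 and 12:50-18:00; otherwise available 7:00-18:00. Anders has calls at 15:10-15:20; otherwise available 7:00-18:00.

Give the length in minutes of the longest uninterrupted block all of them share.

Ulrich free within 07:00–18:00: 07:00–09:30, 11:30–12:50.
Anders free within 07:00–18:00: 07:00–15:10, 15:20–18:00.
Nikolai ∩ Beatriz: 07:00–07:50, 11:20–12:30.
Nikolai ∩ Beatriz ∩ Ulrich: 07:00–07:50, 11:30–12:30.
Nikolai ∩ Beatriz ∩ Ulrich ∩ Anders: 07:00–07:50, 11:30–12:30.
Common window lengths: 50, 60 min; longest is 60.

60 minutes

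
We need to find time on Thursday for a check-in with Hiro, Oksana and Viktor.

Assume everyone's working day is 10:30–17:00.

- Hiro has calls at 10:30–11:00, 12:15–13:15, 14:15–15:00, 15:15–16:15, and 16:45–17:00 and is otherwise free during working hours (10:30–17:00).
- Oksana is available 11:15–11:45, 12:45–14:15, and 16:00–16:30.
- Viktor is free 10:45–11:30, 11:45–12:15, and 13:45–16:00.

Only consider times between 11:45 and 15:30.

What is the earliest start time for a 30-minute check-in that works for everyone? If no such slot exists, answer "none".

13:45

Hiro free within 10:30–17:00: 11:00–12:15, 13:15–14:15, 15:00–15:15, 16:15–16:45.
Hiro ∩ Oksana: 11:15–11:45, 13:15–14:15, 16:15–16:30.
Hiro ∩ Oksana ∩ Viktor: 11:15–11:30, 13:45–14:15.
Restricted to 11:45–15:30: 13:45–14:15.
Windows ≥ 30 min: 13:45–14:15.
Earliest such window starts at 13:45.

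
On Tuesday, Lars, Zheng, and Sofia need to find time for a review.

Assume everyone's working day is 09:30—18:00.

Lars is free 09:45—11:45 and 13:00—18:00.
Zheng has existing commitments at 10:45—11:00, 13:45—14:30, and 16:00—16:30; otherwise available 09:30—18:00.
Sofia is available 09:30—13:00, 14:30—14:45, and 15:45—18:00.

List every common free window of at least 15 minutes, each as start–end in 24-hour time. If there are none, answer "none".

Zheng free within 09:30–18:00: 09:30–10:45, 11:00–13:45, 14:30–16:00, 16:30–18:00.
Lars ∩ Zheng: 09:45–10:45, 11:00–11:45, 13:00–13:45, 14:30–16:00, 16:30–18:00.
Lars ∩ Zheng ∩ Sofia: 09:45–10:45, 11:00–11:45, 14:30–14:45, 15:45–16:00, 16:30–18:00.
Windows ≥ 15 min: 09:45–10:45, 11:00–11:45, 14:30–14:45, 15:45–16:00, 16:30–18:00.

09:45–10:45, 11:00–11:45, 14:30–14:45, 15:45–16:00, 16:30–18:00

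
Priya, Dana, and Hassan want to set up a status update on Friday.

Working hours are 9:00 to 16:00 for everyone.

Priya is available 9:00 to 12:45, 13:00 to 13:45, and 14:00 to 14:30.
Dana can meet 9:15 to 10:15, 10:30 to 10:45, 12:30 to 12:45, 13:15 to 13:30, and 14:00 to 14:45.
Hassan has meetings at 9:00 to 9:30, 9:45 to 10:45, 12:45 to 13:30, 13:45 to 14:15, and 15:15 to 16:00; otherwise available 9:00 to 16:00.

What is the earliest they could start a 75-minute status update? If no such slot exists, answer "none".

none

Hassan free within 09:00–16:00: 09:30–09:45, 10:45–12:45, 13:30–13:45, 14:15–15:15.
Priya ∩ Dana: 09:15–10:15, 10:30–10:45, 12:30–12:45, 13:15–13:30, 14:00–14:30.
Priya ∩ Dana ∩ Hassan: 09:30–09:45, 12:30–12:45, 14:15–14:30.
Windows ≥ 75 min: (none).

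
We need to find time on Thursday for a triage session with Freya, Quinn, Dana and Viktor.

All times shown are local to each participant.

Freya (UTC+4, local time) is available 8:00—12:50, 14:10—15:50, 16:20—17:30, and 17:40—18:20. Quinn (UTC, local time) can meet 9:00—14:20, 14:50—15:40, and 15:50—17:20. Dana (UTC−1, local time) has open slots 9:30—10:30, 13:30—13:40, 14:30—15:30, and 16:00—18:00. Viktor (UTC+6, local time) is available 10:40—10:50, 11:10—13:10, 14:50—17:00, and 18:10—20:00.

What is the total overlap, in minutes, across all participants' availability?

Freya → UTC: 04:00–08:50, 10:10–11:50, 12:20–13:30, 13:40–14:20.
Quinn → UTC: 09:00–14:20, 14:50–15:40, 15:50–17:20.
Dana → UTC: 10:30–11:30, 14:30–14:40, 15:30–16:30, 17:00–19:00.
Viktor → UTC: 04:40–04:50, 05:10–07:10, 08:50–11:00, 12:10–14:00.
Freya ∩ Quinn: 10:10–11:50, 12:20–13:30, 13:40–14:20.
Freya ∩ Quinn ∩ Dana: 10:30–11:30.
Freya ∩ Quinn ∩ Dana ∩ Viktor: 10:30–11:00.
Total common minutes: 30.

30 minutes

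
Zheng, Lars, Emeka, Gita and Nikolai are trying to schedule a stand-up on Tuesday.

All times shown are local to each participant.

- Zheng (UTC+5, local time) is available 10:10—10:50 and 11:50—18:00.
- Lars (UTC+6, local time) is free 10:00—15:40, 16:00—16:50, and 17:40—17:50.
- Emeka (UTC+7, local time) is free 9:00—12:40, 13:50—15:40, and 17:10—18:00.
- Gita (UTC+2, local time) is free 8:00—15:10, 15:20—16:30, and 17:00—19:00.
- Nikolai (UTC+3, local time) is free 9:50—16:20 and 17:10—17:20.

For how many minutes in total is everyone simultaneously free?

Zheng → UTC: 05:10–05:50, 06:50–13:00.
Lars → UTC: 04:00–09:40, 10:00–10:50, 11:40–11:50.
Emeka → UTC: 02:00–05:40, 06:50–08:40, 10:10–11:00.
Gita → UTC: 06:00–13:10, 13:20–14:30, 15:00–17:00.
Nikolai → UTC: 06:50–13:20, 14:10–14:20.
Zheng ∩ Lars: 05:10–05:50, 06:50–09:40, 10:00–10:50, 11:40–11:50.
Zheng ∩ Lars ∩ Emeka: 05:10–05:40, 06:50–08:40, 10:10–10:50.
Zheng ∩ Lars ∩ Emeka ∩ Gita: 06:50–08:40, 10:10–10:50.
Zheng ∩ Lars ∩ Emeka ∩ Gita ∩ Nikolai: 06:50–08:40, 10:10–10:50.
Total common minutes: 110 + 40 = 150.

150 minutes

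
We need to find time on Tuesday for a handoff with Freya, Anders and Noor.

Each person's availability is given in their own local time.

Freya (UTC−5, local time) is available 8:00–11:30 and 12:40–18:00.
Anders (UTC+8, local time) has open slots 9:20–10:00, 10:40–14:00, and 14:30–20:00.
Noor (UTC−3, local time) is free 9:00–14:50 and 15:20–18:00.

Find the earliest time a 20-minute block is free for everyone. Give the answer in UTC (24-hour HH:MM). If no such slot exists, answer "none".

none

Freya → UTC: 13:00–16:30, 17:40–23:00.
Anders → UTC: 01:20–02:00, 02:40–06:00, 06:30–12:00.
Noor → UTC: 12:00–17:50, 18:20–21:00.
Freya ∩ Anders: (none).
Freya ∩ Anders ∩ Noor: (none).
Windows ≥ 20 min: (none).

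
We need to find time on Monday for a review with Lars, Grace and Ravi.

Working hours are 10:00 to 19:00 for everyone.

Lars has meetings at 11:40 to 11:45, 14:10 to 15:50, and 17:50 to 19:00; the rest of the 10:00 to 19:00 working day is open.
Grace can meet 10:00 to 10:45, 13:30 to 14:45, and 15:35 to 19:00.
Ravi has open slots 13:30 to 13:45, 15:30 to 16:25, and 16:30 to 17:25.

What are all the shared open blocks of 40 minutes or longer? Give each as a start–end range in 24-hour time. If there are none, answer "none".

Lars free within 10:00–19:00: 10:00–11:40, 11:45–14:10, 15:50–17:50.
Lars ∩ Grace: 10:00–10:45, 13:30–14:10, 15:50–17:50.
Lars ∩ Grace ∩ Ravi: 13:30–13:45, 15:50–16:25, 16:30–17:25.
Windows ≥ 40 min: 16:30–17:25.

16:30–17:25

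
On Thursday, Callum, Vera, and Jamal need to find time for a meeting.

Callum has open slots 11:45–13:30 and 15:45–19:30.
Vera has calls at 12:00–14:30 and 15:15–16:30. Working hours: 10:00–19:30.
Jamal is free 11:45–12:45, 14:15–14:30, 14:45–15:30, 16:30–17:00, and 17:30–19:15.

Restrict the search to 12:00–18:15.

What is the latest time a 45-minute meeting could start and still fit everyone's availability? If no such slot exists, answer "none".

17:30

Vera free within 10:00–19:30: 10:00–12:00, 14:30–15:15, 16:30–19:30.
Callum ∩ Vera: 11:45–12:00, 16:30–19:30.
Callum ∩ Vera ∩ Jamal: 11:45–12:00, 16:30–17:00, 17:30–19:15.
Restricted to 12:00–18:15: 16:30–17:00, 17:30–18:15.
Windows ≥ 45 min: 17:30–18:15.
Latest start in the last window 17:30–18:15 is 18:15 − 45 min = 17:30.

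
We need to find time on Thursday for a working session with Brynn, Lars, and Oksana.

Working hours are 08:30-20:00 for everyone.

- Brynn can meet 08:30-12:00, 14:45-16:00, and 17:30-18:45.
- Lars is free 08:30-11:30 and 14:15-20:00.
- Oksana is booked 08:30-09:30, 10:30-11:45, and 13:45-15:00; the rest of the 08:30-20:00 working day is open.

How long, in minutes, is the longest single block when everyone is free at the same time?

75 minutes

Oksana free within 08:30–20:00: 09:30–10:30, 11:45–13:45, 15:00–20:00.
Brynn ∩ Lars: 08:30–11:30, 14:45–16:00, 17:30–18:45.
Brynn ∩ Lars ∩ Oksana: 09:30–10:30, 15:00–16:00, 17:30–18:45.
Common window lengths: 60, 60, 75 min; longest is 75.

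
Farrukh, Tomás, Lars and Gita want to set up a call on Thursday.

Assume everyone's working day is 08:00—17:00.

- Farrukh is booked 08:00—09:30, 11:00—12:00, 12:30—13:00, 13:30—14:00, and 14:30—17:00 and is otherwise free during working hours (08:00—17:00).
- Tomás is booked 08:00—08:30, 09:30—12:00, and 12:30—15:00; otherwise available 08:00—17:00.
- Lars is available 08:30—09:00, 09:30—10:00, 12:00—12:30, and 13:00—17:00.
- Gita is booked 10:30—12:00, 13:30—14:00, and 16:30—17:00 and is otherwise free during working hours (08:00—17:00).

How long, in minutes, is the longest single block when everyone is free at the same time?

30 minutes

Farrukh free within 08:00–17:00: 09:30–11:00, 12:00–12:30, 13:00–13:30, 14:00–14:30.
Tomás free within 08:00–17:00: 08:30–09:30, 12:00–12:30, 15:00–17:00.
Gita free within 08:00–17:00: 08:00–10:30, 12:00–13:30, 14:00–16:30.
Farrukh ∩ Tomás: 12:00–12:30.
Farrukh ∩ Tomás ∩ Lars: 12:00–12:30.
Farrukh ∩ Tomás ∩ Lars ∩ Gita: 12:00–12:30.
Single common window of 30 minutes.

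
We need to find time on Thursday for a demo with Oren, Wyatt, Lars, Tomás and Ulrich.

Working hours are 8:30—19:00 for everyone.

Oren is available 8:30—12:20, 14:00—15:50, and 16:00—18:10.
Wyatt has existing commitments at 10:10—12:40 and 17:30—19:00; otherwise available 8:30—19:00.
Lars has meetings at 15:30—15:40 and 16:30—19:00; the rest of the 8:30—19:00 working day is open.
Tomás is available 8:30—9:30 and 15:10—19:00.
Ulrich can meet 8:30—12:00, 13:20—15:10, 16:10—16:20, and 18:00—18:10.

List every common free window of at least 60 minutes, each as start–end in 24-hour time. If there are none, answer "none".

08:30–09:30

Wyatt free within 08:30–19:00: 08:30–10:10, 12:40–17:30.
Lars free within 08:30–19:00: 08:30–15:30, 15:40–16:30.
Oren ∩ Wyatt: 08:30–10:10, 14:00–15:50, 16:00–17:30.
Oren ∩ Wyatt ∩ Lars: 08:30–10:10, 14:00–15:30, 15:40–15:50, 16:00–16:30.
Oren ∩ Wyatt ∩ Lars ∩ Tomás: 08:30–09:30, 15:10–15:30, 15:40–15:50, 16:00–16:30.
Oren ∩ Wyatt ∩ Lars ∩ Tomás ∩ Ulrich: 08:30–09:30, 16:10–16:20.
Windows ≥ 60 min: 08:30–09:30.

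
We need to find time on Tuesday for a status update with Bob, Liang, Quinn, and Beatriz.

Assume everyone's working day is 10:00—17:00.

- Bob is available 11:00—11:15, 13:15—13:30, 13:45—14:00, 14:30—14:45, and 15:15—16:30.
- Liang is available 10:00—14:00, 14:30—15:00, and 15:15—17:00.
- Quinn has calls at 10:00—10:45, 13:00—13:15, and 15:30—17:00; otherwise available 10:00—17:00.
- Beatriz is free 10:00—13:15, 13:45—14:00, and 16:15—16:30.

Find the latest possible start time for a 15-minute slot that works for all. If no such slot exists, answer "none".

13:45

Quinn free within 10:00–17:00: 10:45–13:00, 13:15–15:30.
Bob ∩ Liang: 11:00–11:15, 13:15–13:30, 13:45–14:00, 14:30–14:45, 15:15–16:30.
Bob ∩ Liang ∩ Quinn: 11:00–11:15, 13:15–13:30, 13:45–14:00, 14:30–14:45, 15:15–15:30.
Bob ∩ Liang ∩ Quinn ∩ Beatriz: 11:00–11:15, 13:45–14:00.
Windows ≥ 15 min: 11:00–11:15, 13:45–14:00.
Latest start in the last window 13:45–14:00 is 14:00 − 15 min = 13:45.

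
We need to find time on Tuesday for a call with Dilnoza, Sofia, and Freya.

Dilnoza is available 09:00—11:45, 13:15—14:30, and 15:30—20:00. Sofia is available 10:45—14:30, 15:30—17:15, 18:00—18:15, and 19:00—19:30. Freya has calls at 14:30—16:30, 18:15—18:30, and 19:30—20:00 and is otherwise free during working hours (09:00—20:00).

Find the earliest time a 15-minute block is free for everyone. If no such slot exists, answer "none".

10:45

Freya free within 09:00–20:00: 09:00–14:30, 16:30–18:15, 18:30–19:30.
Dilnoza ∩ Sofia: 10:45–11:45, 13:15–14:30, 15:30–17:15, 18:00–18:15, 19:00–19:30.
Dilnoza ∩ Sofia ∩ Freya: 10:45–11:45, 13:15–14:30, 16:30–17:15, 18:00–18:15, 19:00–19:30.
Windows ≥ 15 min: 10:45–11:45, 13:15–14:30, 16:30–17:15, 18:00–18:15, 19:00–19:30.
Earliest such window starts at 10:45.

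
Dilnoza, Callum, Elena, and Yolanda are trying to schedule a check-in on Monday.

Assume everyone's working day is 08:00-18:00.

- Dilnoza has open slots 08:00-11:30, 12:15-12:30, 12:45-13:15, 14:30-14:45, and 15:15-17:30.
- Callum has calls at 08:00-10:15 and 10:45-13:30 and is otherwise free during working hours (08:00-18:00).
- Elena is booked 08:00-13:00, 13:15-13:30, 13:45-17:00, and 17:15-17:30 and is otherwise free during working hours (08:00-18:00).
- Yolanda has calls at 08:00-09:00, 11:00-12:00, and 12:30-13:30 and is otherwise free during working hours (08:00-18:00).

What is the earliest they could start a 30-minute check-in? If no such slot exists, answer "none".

none

Callum free within 08:00–18:00: 10:15–10:45, 13:30–18:00.
Elena free within 08:00–18:00: 13:00–13:15, 13:30–13:45, 17:00–17:15, 17:30–18:00.
Yolanda free within 08:00–18:00: 09:00–11:00, 12:00–12:30, 13:30–18:00.
Dilnoza ∩ Callum: 10:15–10:45, 14:30–14:45, 15:15–17:30.
Dilnoza ∩ Callum ∩ Elena: 17:00–17:15.
Dilnoza ∩ Callum ∩ Elena ∩ Yolanda: 17:00–17:15.
Windows ≥ 30 min: (none).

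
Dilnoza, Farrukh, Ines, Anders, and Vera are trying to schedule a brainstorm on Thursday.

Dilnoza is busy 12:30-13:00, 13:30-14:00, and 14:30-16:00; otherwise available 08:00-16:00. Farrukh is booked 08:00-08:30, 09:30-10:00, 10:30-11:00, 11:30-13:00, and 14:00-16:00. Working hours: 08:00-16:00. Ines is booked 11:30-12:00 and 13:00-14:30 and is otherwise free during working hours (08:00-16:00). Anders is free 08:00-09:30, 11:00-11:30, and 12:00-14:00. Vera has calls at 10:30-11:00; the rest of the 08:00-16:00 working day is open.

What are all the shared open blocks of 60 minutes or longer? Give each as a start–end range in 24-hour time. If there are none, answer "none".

Dilnoza free within 08:00–16:00: 08:00–12:30, 13:00–13:30, 14:00–14:30.
Farrukh free within 08:00–16:00: 08:30–09:30, 10:00–10:30, 11:00–11:30, 13:00–14:00.
Ines free within 08:00–16:00: 08:00–11:30, 12:00–13:00, 14:30–16:00.
Vera free within 08:00–16:00: 08:00–10:30, 11:00–16:00.
Dilnoza ∩ Farrukh: 08:30–09:30, 10:00–10:30, 11:00–11:30, 13:00–13:30.
Dilnoza ∩ Farrukh ∩ Ines: 08:30–09:30, 10:00–10:30, 11:00–11:30.
Dilnoza ∩ Farrukh ∩ Ines ∩ Anders: 08:30–09:30, 11:00–11:30.
Dilnoza ∩ Farrukh ∩ Ines ∩ Anders ∩ Vera: 08:30–09:30, 11:00–11:30.
Windows ≥ 60 min: 08:30–09:30.

08:30–09:30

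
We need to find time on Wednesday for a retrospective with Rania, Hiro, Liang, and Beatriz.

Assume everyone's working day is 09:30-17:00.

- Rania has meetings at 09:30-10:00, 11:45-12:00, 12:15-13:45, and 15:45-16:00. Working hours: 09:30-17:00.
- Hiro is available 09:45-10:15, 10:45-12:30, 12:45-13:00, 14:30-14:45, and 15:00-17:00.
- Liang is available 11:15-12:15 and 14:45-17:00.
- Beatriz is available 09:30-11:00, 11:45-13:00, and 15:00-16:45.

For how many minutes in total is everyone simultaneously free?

105 minutes

Rania free within 09:30–17:00: 10:00–11:45, 12:00–12:15, 13:45–15:45, 16:00–17:00.
Rania ∩ Hiro: 10:00–10:15, 10:45–11:45, 12:00–12:15, 14:30–14:45, 15:00–15:45, 16:00–17:00.
Rania ∩ Hiro ∩ Liang: 11:15–11:45, 12:00–12:15, 15:00–15:45, 16:00–17:00.
Rania ∩ Hiro ∩ Liang ∩ Beatriz: 12:00–12:15, 15:00–15:45, 16:00–16:45.
Total common minutes: 15 + 45 + 45 = 105.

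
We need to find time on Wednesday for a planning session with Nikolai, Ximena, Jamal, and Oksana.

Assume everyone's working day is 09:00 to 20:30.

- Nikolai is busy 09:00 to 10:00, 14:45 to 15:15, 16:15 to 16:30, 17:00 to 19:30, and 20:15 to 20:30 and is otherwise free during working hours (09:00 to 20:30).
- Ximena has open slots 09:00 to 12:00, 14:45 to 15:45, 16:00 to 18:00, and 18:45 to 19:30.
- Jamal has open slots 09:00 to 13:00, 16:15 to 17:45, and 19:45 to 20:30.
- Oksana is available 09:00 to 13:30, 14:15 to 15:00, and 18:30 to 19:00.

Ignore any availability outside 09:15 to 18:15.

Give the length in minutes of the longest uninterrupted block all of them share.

120 minutes

Nikolai free within 09:00–20:30: 10:00–14:45, 15:15–16:15, 16:30–17:00, 19:30–20:15.
Nikolai ∩ Ximena: 10:00–12:00, 15:15–15:45, 16:00–16:15, 16:30–17:00.
Nikolai ∩ Ximena ∩ Jamal: 10:00–12:00, 16:30–17:00.
Nikolai ∩ Ximena ∩ Jamal ∩ Oksana: 10:00–12:00.
Restricted to 09:15–18:15: 10:00–12:00.
Single common window of 120 minutes.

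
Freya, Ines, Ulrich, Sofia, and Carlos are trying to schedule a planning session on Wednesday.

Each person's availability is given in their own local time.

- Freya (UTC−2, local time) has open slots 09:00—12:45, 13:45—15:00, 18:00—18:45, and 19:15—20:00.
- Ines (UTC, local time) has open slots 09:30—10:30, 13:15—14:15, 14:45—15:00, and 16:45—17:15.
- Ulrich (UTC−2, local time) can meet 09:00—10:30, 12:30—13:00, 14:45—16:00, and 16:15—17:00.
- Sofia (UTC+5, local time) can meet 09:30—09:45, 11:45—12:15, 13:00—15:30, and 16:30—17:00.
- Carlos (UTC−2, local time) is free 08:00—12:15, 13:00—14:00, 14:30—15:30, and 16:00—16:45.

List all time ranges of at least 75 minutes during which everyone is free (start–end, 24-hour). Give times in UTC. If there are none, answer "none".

none

Freya → UTC: 11:00–14:45, 15:45–17:00, 20:00–20:45, 21:15–22:00.
Ines → UTC: 09:30–10:30, 13:15–14:15, 14:45–15:00, 16:45–17:15.
Ulrich → UTC: 11:00–12:30, 14:30–15:00, 16:45–18:00, 18:15–19:00.
Sofia → UTC: 04:30–04:45, 06:45–07:15, 08:00–10:30, 11:30–12:00.
Carlos → UTC: 10:00–14:15, 15:00–16:00, 16:30–17:30, 18:00–18:45.
Freya ∩ Ines: 13:15–14:15, 16:45–17:00.
Freya ∩ Ines ∩ Ulrich: 16:45–17:00.
Freya ∩ Ines ∩ Ulrich ∩ Sofia: (none).
Freya ∩ Ines ∩ Ulrich ∩ Sofia ∩ Carlos: (none).
Windows ≥ 75 min: (none).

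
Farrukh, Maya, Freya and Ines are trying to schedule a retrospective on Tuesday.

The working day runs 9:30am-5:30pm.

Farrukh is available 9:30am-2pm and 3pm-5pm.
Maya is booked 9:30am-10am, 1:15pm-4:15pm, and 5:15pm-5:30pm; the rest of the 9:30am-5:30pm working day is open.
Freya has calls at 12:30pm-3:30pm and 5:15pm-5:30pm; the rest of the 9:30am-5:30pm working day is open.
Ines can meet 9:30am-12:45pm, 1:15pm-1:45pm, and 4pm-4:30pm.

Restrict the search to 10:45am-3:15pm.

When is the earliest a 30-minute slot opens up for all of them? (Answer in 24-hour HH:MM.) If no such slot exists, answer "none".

Maya free within 09:30–17:30: 10:00–13:15, 16:15–17:15.
Freya free within 09:30–17:30: 09:30–12:30, 15:30–17:15.
Farrukh ∩ Maya: 10:00–13:15, 16:15–17:00.
Farrukh ∩ Maya ∩ Freya: 10:00–12:30, 16:15–17:00.
Farrukh ∩ Maya ∩ Freya ∩ Ines: 10:00–12:30, 16:15–16:30.
Restricted to 10:45–15:15: 10:45–12:30.
Windows ≥ 30 min: 10:45–12:30.
Earliest such window starts at 10:45.

10:45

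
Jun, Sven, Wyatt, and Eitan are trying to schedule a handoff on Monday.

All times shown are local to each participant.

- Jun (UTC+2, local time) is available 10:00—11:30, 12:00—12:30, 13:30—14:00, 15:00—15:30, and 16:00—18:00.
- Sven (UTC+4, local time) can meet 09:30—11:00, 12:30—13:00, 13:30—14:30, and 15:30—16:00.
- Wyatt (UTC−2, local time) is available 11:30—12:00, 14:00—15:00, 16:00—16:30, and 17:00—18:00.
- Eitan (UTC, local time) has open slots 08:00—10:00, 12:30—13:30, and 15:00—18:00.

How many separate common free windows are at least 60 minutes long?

Jun → UTC: 08:00–09:30, 10:00–10:30, 11:30–12:00, 13:00–13:30, 14:00–16:00.
Sven → UTC: 05:30–07:00, 08:30–09:00, 09:30–10:30, 11:30–12:00.
Wyatt → UTC: 13:30–14:00, 16:00–17:00, 18:00–18:30, 19:00–20:00.
Eitan → UTC: 08:00–10:00, 12:30–13:30, 15:00–18:00.
Jun ∩ Sven: 08:30–09:00, 10:00–10:30, 11:30–12:00.
Jun ∩ Sven ∩ Wyatt: (none).
Jun ∩ Sven ∩ Wyatt ∩ Eitan: (none).
Windows ≥ 60 min: (none).
That's 0 windows.

0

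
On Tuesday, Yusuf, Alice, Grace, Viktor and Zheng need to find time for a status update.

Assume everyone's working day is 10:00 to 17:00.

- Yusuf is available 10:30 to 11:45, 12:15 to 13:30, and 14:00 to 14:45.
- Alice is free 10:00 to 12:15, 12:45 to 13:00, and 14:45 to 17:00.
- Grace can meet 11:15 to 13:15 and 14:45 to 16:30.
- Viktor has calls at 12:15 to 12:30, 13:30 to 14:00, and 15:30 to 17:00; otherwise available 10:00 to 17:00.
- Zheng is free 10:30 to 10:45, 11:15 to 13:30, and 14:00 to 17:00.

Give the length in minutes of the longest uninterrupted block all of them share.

30 minutes

Viktor free within 10:00–17:00: 10:00–12:15, 12:30–13:30, 14:00–15:30.
Yusuf ∩ Alice: 10:30–11:45, 12:45–13:00.
Yusuf ∩ Alice ∩ Grace: 11:15–11:45, 12:45–13:00.
Yusuf ∩ Alice ∩ Grace ∩ Viktor: 11:15–11:45, 12:45–13:00.
Yusuf ∩ Alice ∩ Grace ∩ Viktor ∩ Zheng: 11:15–11:45, 12:45–13:00.
Common window lengths: 30, 15 min; longest is 30.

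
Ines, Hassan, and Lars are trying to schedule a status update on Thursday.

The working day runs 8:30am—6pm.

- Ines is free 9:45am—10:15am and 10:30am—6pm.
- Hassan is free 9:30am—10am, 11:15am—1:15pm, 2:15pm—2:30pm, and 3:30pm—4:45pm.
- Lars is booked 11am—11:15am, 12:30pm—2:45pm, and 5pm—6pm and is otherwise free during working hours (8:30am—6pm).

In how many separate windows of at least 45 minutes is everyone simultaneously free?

Lars free within 08:30–18:00: 08:30–11:00, 11:15–12:30, 14:45–17:00.
Ines ∩ Hassan: 09:45–10:00, 11:15–13:15, 14:15–14:30, 15:30–16:45.
Ines ∩ Hassan ∩ Lars: 09:45–10:00, 11:15–12:30, 15:30–16:45.
Windows ≥ 45 min: 11:15–12:30, 15:30–16:45.
That's 2 windows.

2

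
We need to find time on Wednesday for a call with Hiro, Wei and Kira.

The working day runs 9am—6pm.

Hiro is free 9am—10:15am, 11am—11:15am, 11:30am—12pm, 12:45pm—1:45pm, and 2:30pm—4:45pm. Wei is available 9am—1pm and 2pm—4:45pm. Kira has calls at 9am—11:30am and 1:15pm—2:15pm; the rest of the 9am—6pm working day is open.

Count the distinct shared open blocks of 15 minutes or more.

3

Kira free within 09:00–18:00: 11:30–13:15, 14:15–18:00.
Hiro ∩ Wei: 09:00–10:15, 11:00–11:15, 11:30–12:00, 12:45–13:00, 14:30–16:45.
Hiro ∩ Wei ∩ Kira: 11:30–12:00, 12:45–13:00, 14:30–16:45.
Windows ≥ 15 min: 11:30–12:00, 12:45–13:00, 14:30–16:45.
That's 3 windows.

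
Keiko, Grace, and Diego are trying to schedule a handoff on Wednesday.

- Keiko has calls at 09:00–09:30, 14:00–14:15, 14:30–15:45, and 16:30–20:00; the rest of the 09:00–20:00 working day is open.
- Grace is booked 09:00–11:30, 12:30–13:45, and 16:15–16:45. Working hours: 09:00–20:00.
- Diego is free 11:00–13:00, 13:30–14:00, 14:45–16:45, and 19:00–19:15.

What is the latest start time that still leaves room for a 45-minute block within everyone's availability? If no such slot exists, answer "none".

Keiko free within 09:00–20:00: 09:30–14:00, 14:15–14:30, 15:45–16:30.
Grace free within 09:00–20:00: 11:30–12:30, 13:45–16:15, 16:45–20:00.
Keiko ∩ Grace: 11:30–12:30, 13:45–14:00, 14:15–14:30, 15:45–16:15.
Keiko ∩ Grace ∩ Diego: 11:30–12:30, 13:45–14:00, 15:45–16:15.
Windows ≥ 45 min: 11:30–12:30.
Latest start in the last window 11:30–12:30 is 12:30 − 45 min = 11:45.

11:45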